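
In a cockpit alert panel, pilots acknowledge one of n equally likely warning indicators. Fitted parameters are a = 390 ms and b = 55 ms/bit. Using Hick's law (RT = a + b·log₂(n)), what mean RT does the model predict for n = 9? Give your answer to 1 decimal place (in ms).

log₂(9) = 3.1699 bits, so RT = 390 + 55 × 3.1699 ≈ 564.346 ms.

564.3 ms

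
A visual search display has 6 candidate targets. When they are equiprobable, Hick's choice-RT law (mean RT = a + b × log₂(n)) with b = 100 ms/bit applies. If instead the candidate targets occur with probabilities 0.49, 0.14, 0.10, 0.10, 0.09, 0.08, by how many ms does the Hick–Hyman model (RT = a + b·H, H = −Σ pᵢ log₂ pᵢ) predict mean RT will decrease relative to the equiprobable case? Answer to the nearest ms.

42 ms

The RT saving is b·ΔH. Equiprobable H₀ = log₂(6) = 2.5850 bits; with the given probabilities H = 2.1699 bits.
b·(H₀ − H) = 100 × (2.5850 − 2.1699) = 41.50 ms.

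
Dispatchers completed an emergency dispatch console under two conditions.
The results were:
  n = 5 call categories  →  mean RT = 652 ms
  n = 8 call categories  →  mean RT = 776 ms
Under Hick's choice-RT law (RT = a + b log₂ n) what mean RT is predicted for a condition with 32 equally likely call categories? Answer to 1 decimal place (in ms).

1141.7 ms

RT is linear in log₂ n, so two points fix the line:
  b = (776 − 652) / (log₂ 8 − log₂ 5) = 124 / (3 − 2.3219) = 182.871 ms/bit
  a = 652 − 182.871 × 2.3219 = 227.386 ms
Then RT(32) = 227.386 + 182.871 × log₂ 32 = 227.386 + 182.871 × 5 ≈ 1141.743 ms.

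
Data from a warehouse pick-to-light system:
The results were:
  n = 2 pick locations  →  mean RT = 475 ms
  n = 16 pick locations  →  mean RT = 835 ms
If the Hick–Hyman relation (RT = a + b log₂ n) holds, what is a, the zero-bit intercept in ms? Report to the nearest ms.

b = (RT₂ − RT₁)/(log₂ n₂ − log₂ n₁) = (835 − 475)/(4 − 1) = 120 ms/bit.
Intercept: a = 475 − 120·log₂(2) = 355.000 ms.

355 ms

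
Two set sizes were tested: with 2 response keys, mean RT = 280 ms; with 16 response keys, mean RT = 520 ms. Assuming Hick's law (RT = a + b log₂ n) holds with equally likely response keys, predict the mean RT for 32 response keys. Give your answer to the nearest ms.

Solve the two-equation system in a and b:
  b = (520 − 280) / (log₂ 16 − log₂ 2) = 240 / (4 − 1) = 80 ms/bit
  a = 280 − 80 × 1 = 200 ms
Then RT(32) = 200 + 80 × log₂ 32 = 200 + 80 × 5 ≈ 600.000 ms.

600 ms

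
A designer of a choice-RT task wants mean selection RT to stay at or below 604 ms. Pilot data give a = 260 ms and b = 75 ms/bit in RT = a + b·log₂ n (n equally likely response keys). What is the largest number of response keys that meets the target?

24

75·log₂ n ≤ 604 − 260 = 344, giving log₂ n ≤ 4.5867 and n ≤ 24.028. The largest whole number is 24.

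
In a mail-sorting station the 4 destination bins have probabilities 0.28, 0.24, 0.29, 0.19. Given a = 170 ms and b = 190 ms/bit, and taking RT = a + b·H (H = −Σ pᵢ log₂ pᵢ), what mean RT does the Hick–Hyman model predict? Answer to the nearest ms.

546 ms

Entropy contributions −pᵢ log₂ pᵢ: 0.5142, 0.4941, 0.5179, 0.4552; sum H = 1.9815 bits.
RT = a + bH = 170 + 190·1.9815 = 546.48 ms.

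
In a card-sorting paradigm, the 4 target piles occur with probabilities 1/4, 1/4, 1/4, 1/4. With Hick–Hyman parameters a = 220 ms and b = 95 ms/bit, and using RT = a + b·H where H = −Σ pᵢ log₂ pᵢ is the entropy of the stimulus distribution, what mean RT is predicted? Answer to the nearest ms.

410 ms

Each term −pᵢ log₂ pᵢ: 0.25·2 + 0.25·2 + 0.25·2 + 0.25·2; summed, H = 2.000 bits.
Mean RT = a + bH = 220 + 95·2.000 = 410.00 ms.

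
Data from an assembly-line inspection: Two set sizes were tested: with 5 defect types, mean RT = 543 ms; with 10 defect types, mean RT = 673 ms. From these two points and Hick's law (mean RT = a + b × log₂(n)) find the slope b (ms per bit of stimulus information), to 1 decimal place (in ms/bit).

b = (RT₂ − RT₁)/(log₂ n₂ − log₂ n₁) = (673 − 543)/(3.3219 − 2.3219) = 130.000 ms/bit.

130.0 ms/bit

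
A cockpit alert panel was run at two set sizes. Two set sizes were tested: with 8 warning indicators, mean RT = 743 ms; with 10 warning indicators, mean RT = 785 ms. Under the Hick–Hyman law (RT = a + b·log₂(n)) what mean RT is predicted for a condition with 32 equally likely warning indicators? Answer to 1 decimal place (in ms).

1003.9 ms

Solve the two-equation system in a and b:
  b = (785 − 743) / (log₂ 10 − log₂ 8) = 42 / (3.3219 − 3) = 130.464 ms/bit
  a = 743 − 130.464 × 3 = 351.608 ms
Then RT(32) = 351.608 + 130.464 × log₂ 32 = 351.608 + 130.464 × 5 ≈ 1003.928 ms.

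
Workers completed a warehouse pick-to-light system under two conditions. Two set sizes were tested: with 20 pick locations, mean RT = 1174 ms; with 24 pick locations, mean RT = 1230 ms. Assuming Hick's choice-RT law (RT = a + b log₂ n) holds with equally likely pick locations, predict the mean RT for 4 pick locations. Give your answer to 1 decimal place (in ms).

Solve the two-equation system in a and b:
  b = (1230 − 1174) / (log₂ 24 − log₂ 20) = 56 / (4.5850 − 4.3219) = 212.900 ms/bit
  a = 1174 − 212.900 × 4.3219 = 253.862 ms
Then RT(4) = 253.862 + 212.900 × log₂ 4 = 253.862 + 212.900 × 2 ≈ 679.662 ms.

679.7 ms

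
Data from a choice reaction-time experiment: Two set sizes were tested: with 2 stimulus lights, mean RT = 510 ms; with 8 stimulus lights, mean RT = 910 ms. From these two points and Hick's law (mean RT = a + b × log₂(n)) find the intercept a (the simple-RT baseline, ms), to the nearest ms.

310 ms

Slope: b = (910 − 510) / (log₂ 8 − log₂ 2) = 400/2.0000 = 200 ms/bit.
a = RT₁ − b·log₂ n₁ = 510 − 200 × 1 = 310.000 ms.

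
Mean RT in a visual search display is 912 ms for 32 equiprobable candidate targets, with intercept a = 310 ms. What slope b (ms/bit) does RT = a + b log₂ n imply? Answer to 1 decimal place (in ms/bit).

120.4 ms/bit

32 alternatives carry log₂ 32 = 5 bits; the choice cost is 912 − 310 = 602 ms, so b = 602/5 = 120.400 ms/bit.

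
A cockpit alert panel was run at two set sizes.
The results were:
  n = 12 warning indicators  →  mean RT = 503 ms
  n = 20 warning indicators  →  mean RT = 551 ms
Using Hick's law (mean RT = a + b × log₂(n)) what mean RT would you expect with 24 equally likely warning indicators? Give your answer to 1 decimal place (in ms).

RT is linear in log₂ n, so two points fix the line:
  b = (551 − 503) / (log₂ 20 − log₂ 12) = 48 / (4.3219 − 3.5850) = 65.132 ms/bit
  a = 503 − 65.132 × 3.5850 = 269.504 ms
Then RT(24) = 269.504 + 65.132 × log₂ 24 = 269.504 + 65.132 × 4.5850 ≈ 568.132 ms.

568.1 ms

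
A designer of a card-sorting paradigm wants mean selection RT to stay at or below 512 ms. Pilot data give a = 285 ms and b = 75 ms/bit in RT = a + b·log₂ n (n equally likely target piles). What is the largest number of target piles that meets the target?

75·log₂ n ≤ 512 − 285 = 227, giving log₂ n ≤ 3.0267 and n ≤ 8.149. The largest whole number is 8.

8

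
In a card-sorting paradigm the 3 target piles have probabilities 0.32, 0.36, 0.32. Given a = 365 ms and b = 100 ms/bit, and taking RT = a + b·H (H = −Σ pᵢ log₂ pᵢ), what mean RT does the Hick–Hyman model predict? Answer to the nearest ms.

523 ms

H = 0.32·log₂(1/0.32) + 0.36·log₂(1/0.36) + 0.32·log₂(1/0.32) = 1.5827 bits.
RT = 365 + 100 × 1.5827 = 523.27 ms.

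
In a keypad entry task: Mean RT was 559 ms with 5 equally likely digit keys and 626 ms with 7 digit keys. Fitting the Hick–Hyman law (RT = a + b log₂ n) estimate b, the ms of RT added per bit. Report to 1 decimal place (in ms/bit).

b = (RT₂ − RT₁)/(log₂ n₂ − log₂ n₁) = (626 − 559)/(2.8074 − 2.3219) = 138.023 ms/bit.

138.0 ms/bit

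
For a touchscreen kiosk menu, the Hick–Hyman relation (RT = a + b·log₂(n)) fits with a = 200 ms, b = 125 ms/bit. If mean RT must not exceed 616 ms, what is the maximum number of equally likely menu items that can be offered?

10

Information budget: (616 − 200)/125 = 3.3280 bits, so n ≤ 2^3.3280 = 10.042 → at most 10.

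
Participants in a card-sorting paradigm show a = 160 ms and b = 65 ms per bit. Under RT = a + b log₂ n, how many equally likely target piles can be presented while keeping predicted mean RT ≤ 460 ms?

24

Set 160 + 65·log₂ n ≤ 460 → log₂ n ≤ (460 − 160)/65 = 4.6154.
So n ≤ 2^4.6154 = 24.511; the largest integer n is 24.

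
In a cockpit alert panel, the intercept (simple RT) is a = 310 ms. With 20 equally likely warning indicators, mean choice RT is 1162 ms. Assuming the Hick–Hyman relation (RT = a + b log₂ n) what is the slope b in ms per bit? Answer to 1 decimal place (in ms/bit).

b = (1162 − 310) / log₂(20) = 852 / 4.3219 = 197.134 ms/bit.

197.1 ms/bit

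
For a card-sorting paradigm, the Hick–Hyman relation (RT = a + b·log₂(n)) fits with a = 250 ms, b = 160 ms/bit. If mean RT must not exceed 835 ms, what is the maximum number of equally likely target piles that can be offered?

Information budget: (835 − 250)/160 = 3.6562 bits, so n ≤ 2^3.6562 = 12.608 → at most 12.

12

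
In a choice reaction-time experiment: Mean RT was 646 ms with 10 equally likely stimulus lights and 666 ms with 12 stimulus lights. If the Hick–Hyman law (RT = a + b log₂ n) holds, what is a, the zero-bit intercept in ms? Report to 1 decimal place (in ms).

393.4 ms

The slope on a log₂ axis is (666 − 646) / (3.5850 − 3.3219) = 76.036 ms/bit.
a = RT₁ − b·log₂ n₁ = 646 − 76.036 × 3.3219 = 393.415 ms.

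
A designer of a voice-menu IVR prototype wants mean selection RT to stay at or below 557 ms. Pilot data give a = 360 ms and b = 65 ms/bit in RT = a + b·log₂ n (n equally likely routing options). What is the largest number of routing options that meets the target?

Set 360 + 65·log₂ n ≤ 557 → log₂ n ≤ (557 − 360)/65 = 3.0308.
So n ≤ 2^3.0308 = 8.172; the largest integer n is 8.

8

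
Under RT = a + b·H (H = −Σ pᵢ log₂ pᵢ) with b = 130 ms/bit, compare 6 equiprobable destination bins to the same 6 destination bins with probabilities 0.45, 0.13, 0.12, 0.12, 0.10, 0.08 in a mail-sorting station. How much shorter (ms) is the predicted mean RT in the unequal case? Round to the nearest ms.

The RT saving is b·ΔH. Equiprobable H₀ = log₂(6) = 2.5850 bits; with the given probabilities H = 2.2589 bits.
b·(H₀ − H) = 130 × (2.5850 − 2.2589) = 42.39 ms.

42 ms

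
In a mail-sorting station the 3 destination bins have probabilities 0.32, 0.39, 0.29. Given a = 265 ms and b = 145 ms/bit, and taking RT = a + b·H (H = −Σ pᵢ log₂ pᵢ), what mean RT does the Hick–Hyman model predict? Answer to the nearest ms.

493 ms

H = 0.32·log₂(1/0.32) + 0.39·log₂(1/0.39) + 0.29·log₂(1/0.29) = 1.5737 bits.
RT = 265 + 145 × 1.5737 = 493.19 ms.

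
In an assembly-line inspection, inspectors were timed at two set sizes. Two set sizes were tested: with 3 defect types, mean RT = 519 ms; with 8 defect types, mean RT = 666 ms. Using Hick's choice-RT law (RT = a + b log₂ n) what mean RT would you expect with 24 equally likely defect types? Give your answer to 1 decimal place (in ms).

830.7 ms

RT is linear in log₂ n, so two points fix the line:
  b = (666 − 519) / (log₂ 8 − log₂ 3) = 147 / (3 − 1.5850) = 103.884 ms/bit
  a = 519 − 103.884 × 1.5850 = 354.347 ms
Then RT(24) = 354.347 + 103.884 × log₂ 24 = 354.347 + 103.884 × 4.5850 ≈ 830.653 ms.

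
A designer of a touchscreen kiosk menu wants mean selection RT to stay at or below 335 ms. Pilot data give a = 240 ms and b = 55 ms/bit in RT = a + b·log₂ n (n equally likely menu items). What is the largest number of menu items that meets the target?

3

Information budget: (335 − 240)/55 = 1.7273 bits, so n ≤ 2^1.7273 = 3.311 → at most 3.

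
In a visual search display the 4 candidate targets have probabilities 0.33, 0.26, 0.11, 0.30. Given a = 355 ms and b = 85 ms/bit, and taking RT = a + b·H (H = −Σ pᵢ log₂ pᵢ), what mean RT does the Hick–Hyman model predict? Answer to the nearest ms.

517 ms

H = 0.33·log₂(1/0.33) + 0.26·log₂(1/0.26) + 0.11·log₂(1/0.11) + 0.30·log₂(1/0.30) = 1.9045 bits.
RT = 355 + 85 × 1.9045 = 516.88 ms.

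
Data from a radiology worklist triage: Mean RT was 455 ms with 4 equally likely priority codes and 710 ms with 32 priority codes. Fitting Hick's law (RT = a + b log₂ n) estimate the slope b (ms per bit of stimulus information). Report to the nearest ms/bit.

b = (RT₂ − RT₁)/(log₂ n₂ − log₂ n₁) = (710 − 455)/(5 − 2) = 85 ms/bit.

85 ms/bit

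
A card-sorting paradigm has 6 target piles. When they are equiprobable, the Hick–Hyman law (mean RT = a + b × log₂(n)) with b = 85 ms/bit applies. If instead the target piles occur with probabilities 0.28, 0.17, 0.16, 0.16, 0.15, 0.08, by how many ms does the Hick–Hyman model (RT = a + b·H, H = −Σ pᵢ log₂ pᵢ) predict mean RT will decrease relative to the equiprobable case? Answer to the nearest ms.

The RT saving is b·ΔH. Equiprobable H₀ = log₂(6) = 2.5850 bits; with the given probabilities H = 2.4969 bits.
b·(H₀ − H) = 85 × (2.5850 − 2.4969) = 7.49 ms.

7 ms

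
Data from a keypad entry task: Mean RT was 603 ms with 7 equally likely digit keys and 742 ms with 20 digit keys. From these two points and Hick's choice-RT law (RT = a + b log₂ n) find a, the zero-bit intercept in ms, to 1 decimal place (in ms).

345.4 ms

Slope: b = (742 − 603) / (log₂ 20 − log₂ 7) = 139/1.5146 = 91.775 ms/bit.
a = RT₁ − b·log₂ n₁ = 603 − 91.775 × 2.8074 = 345.355 ms.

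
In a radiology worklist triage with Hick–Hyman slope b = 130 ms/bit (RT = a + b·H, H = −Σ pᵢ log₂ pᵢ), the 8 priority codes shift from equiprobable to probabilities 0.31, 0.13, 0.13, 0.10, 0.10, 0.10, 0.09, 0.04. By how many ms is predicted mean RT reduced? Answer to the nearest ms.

Equiprobable entropy H₀ = log₂ 8 = 3.0000 bits.
Skewed entropy H = −Σ pᵢ log₂ pᵢ = 2.7841 bits.
ΔRT = b·(H₀ − H) = 130 × 0.2159 = 28.07 ms.

28 ms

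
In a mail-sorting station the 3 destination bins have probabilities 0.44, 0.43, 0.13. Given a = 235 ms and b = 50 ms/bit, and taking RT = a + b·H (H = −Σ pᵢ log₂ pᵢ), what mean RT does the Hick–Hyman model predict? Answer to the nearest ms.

306 ms

Entropy contributions −pᵢ log₂ pᵢ: 0.5211, 0.5236, 0.3826; sum H = 1.4274 bits.
RT = a + bH = 235 + 50·1.4274 = 306.37 ms.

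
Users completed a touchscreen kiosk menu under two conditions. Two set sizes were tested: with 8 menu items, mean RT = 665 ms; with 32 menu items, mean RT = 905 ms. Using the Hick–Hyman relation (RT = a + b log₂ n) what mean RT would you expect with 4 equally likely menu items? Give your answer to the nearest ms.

545 ms

With log₂ n on the abscissa the relation is linear; from the two conditions:
  b = (905 − 665) / (log₂ 32 − log₂ 8) = 240 / (5 − 3) = 120 ms/bit
  a = 665 − 120 × 3 = 305 ms
Then RT(4) = 305 + 120 × log₂ 4 = 305 + 120 × 2 ≈ 545.000 ms.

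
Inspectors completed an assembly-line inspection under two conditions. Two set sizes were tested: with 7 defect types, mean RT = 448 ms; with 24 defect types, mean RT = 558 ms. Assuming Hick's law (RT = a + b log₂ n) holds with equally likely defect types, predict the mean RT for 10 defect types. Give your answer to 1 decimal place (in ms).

RT is linear in log₂ n, so two points fix the line:
  b = (558 − 448) / (log₂ 24 − log₂ 7) = 110 / (4.5850 − 2.8074) = 61.881 ms/bit
  a = 448 − 61.881 × 2.8074 = 274.278 ms
Then RT(10) = 274.278 + 61.881 × log₂ 10 = 274.278 + 61.881 × 3.3219 ≈ 479.842 ms.

479.8 ms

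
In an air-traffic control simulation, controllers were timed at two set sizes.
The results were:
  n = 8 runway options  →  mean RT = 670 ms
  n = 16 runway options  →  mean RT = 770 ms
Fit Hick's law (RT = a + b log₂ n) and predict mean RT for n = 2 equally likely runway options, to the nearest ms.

Fit slope and intercept:
  b = (770 − 670) / (log₂ 16 − log₂ 8) = 100 / (4 − 3) = 100 ms/bit
  a = 670 − 100 × 3 = 370 ms
Then RT(2) = 370 + 100 × log₂ 2 = 370 + 100 × 1 ≈ 470.000 ms.

470 ms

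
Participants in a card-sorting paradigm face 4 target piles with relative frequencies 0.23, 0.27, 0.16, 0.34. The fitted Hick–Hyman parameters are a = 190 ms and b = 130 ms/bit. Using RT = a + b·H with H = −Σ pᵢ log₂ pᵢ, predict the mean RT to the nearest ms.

Entropy contributions −pᵢ log₂ pᵢ: 0.4877, 0.5100, 0.4230, 0.5292; sum H = 1.9499 bits.
RT = a + bH = 190 + 130·1.9499 = 443.48 ms.

443 ms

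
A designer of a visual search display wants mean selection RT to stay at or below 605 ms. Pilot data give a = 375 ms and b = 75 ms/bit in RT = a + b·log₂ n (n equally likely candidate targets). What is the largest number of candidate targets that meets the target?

Set 375 + 75·log₂ n ≤ 605 → log₂ n ≤ (605 − 375)/75 = 3.0667.
So n ≤ 2^3.0667 = 8.378; the largest integer n is 8.

8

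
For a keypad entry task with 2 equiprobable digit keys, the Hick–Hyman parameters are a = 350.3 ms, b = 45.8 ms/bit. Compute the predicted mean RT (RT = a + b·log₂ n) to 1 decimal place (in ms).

396.1 ms

log₂(2) = 1 bits, so RT = 350.3 + 45.8 × 1 ≈ 396.100 ms.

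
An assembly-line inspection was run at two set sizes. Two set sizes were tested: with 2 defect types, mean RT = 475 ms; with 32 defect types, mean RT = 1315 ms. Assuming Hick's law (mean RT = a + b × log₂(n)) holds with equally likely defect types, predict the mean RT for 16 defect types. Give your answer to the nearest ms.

1105 ms

Fit slope and intercept:
  b = (1315 − 475) / (log₂ 32 − log₂ 2) = 840 / (5 − 1) = 210 ms/bit
  a = 475 − 210 × 1 = 265 ms
Then RT(16) = 265 + 210 × log₂ 16 = 265 + 210 × 4 ≈ 1105.000 ms.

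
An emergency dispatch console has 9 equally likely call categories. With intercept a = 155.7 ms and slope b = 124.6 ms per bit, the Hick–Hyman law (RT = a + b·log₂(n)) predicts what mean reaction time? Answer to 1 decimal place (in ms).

log₂(9) = 3.1699 bits, so RT = 155.7 + 124.6 × 3.1699 ≈ 550.673 ms.

550.7 ms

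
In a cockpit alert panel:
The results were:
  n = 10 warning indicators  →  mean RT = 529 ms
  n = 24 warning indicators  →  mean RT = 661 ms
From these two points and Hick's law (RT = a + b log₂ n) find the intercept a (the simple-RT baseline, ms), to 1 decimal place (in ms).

b = (RT₂ − RT₁)/(log₂ n₂ − log₂ n₁) = (661 − 529)/(4.5850 − 3.3219) = 104.510 ms/bit.
Intercept: a = 529 − 104.510·log₂(10) = 181.825 ms.

181.8 ms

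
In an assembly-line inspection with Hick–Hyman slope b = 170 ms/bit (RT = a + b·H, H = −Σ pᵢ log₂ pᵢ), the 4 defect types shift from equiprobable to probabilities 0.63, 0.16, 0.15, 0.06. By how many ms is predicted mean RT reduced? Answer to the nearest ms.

86 ms

The RT saving is b·ΔH. Equiprobable H₀ = log₂(4) = 2.0000 bits; with the given probabilities H = 1.4970 bits.
b·(H₀ − H) = 170 × (2.0000 − 1.4970) = 85.50 ms.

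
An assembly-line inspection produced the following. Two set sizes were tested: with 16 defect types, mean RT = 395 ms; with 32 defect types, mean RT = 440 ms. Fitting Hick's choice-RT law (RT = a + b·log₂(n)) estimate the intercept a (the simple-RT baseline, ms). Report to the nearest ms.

215 ms

Slope: b = (440 − 395) / (log₂ 32 − log₂ 16) = 45/1.0000 = 45 ms/bit.
Intercept: a = 395 − 45·log₂(16) = 215.000 ms.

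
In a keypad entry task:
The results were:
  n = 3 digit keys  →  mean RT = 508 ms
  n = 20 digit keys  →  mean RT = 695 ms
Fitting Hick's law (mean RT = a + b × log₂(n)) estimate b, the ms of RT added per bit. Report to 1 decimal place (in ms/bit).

The slope on a log₂ axis is (695 − 508) / (4.3219 − 1.5850) = 68.324 ms/bit.

68.3 ms/bit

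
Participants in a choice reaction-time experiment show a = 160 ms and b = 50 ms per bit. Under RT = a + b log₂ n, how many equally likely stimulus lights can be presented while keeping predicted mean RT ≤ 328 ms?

Set 160 + 50·log₂ n ≤ 328 → log₂ n ≤ (328 − 160)/50 = 3.3600.
So n ≤ 2^3.3600 = 10.267; the largest integer n is 10.

10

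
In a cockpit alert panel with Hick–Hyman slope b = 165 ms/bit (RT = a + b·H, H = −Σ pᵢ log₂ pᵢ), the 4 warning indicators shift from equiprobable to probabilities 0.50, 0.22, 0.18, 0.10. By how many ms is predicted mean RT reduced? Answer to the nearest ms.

The RT saving is b·ΔH. Equiprobable H₀ = log₂(4) = 2.0000 bits; with the given probabilities H = 1.7581 bits.
b·(H₀ − H) = 165 × (2.0000 − 1.7581) = 39.92 ms.

40 ms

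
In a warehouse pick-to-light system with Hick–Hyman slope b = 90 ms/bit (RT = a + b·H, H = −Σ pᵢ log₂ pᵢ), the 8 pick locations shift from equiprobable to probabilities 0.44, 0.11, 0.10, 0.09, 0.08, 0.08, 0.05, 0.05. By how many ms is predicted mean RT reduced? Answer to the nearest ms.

42 ms

The RT saving is b·ΔH. Equiprobable H₀ = log₂(8) = 3.0000 bits; with the given probabilities H = 2.5315 bits.
b·(H₀ − H) = 90 × (3.0000 − 2.5315) = 42.17 ms.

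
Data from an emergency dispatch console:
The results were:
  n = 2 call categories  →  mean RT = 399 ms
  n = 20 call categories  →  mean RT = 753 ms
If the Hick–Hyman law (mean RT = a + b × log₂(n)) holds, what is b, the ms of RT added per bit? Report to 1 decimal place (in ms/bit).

Slope: b = (753 − 399) / (log₂ 20 − log₂ 2) = 354/3.3219 = 106.565 ms/bit.

106.6 ms/bit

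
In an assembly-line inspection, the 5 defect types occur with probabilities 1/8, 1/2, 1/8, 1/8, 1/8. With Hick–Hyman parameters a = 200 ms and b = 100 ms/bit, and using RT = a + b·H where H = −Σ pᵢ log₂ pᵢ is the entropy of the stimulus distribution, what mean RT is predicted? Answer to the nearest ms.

H = −Σ pᵢ log₂ pᵢ = 0.125·3 + 0.5·1 + 0.125·3 + 0.125·3 + 0.125·3 = 2.000 bits.
RT = 200 + 100 × 2.000 = 400.00 ms.

400 ms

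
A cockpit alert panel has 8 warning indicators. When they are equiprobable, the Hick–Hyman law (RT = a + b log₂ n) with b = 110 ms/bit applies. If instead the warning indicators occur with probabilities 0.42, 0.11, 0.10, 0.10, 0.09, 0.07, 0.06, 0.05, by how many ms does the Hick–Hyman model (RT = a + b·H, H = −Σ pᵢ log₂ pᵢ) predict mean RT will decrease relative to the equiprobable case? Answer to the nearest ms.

The RT saving is b·ΔH. Equiprobable H₀ = log₂(8) = 3.0000 bits; with the given probabilities H = 2.5812 bits.
b·(H₀ − H) = 110 × (3.0000 − 2.5812) = 46.07 ms.

46 ms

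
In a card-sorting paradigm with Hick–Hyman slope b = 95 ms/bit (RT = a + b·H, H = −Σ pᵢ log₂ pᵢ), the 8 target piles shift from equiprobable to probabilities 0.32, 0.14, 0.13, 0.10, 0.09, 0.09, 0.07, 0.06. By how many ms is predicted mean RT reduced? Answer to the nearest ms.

The RT saving is b·ΔH. Equiprobable H₀ = log₂(8) = 3.0000 bits; with the given probabilities H = 2.7754 bits.
b·(H₀ − H) = 95 × (3.0000 − 2.7754) = 21.34 ms.

21 ms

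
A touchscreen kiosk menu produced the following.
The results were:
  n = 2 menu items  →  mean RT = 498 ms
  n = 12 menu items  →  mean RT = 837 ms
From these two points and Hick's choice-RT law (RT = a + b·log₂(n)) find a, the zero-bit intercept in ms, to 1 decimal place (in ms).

366.9 ms

Slope: b = (837 − 498) / (log₂ 12 − log₂ 2) = 339/2.5850 = 131.143 ms/bit.
a = RT₁ − b·log₂ n₁ = 498 − 131.143 × 1 = 366.857 ms.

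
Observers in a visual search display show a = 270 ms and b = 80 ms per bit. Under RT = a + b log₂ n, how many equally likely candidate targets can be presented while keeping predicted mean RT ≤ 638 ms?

24

Set 270 + 80·log₂ n ≤ 638 → log₂ n ≤ (638 − 270)/80 = 4.6000.
So n ≤ 2^4.6000 = 24.251; the largest integer n is 24.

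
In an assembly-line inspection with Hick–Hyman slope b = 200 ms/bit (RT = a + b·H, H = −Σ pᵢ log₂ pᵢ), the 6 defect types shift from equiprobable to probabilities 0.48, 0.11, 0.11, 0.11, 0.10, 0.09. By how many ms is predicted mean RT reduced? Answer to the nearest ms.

Equiprobable entropy H₀ = log₂ 6 = 2.5850 bits.
Skewed entropy H = −Σ pᵢ log₂ pᵢ = 2.2040 bits.
ΔRT = b·(H₀ − H) = 200 × 0.3810 = 76.20 ms.

76 ms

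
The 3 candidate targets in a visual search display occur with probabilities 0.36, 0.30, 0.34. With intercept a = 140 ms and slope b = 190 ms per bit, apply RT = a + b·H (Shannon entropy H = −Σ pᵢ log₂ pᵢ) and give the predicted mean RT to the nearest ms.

Entropy contributions −pᵢ log₂ pᵢ: 0.5306, 0.5211, 0.5292; sum H = 1.5809 bits.
RT = a + bH = 140 + 190·1.5809 = 440.37 ms.

440 ms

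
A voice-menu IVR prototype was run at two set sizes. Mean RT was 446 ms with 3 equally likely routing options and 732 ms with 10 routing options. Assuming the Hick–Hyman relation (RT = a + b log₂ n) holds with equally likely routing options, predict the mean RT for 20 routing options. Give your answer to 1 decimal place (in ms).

With log₂ n on the abscissa the relation is linear; from the two conditions:
  b = (732 − 446) / (log₂ 10 − log₂ 3) = 286 / (3.3219 − 1.5850) = 164.655 ms/bit
  a = 446 − 164.655 × 1.5850 = 185.028 ms
Then RT(20) = 185.028 + 164.655 × log₂ 20 = 185.028 + 164.655 × 4.3219 ≈ 896.655 ms.

896.7 ms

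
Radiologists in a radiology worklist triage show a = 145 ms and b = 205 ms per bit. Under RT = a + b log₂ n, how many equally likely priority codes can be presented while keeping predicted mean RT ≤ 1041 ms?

205·log₂ n ≤ 1041 − 145 = 896, giving log₂ n ≤ 4.3707 and n ≤ 20.688. The largest whole number is 20.

20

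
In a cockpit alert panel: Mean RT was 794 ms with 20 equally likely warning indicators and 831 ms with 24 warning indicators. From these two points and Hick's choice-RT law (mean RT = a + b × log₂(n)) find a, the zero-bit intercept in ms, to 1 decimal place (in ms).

186.1 ms

Slope: b = (831 − 794) / (log₂ 24 − log₂ 20) = 37/0.2630 = 140.666 ms/bit.
a = RT₁ − b·log₂ n₁ = 794 − 140.666 × 4.3219 = 186.052 ms.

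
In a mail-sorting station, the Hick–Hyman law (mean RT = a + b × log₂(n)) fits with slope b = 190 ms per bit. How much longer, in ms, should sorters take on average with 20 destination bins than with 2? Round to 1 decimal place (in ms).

The intercept a cancels: ΔRT = b·(log₂ n₂ − log₂ n₁) = b·log₂(n₂/n₁).
log₂(20) − log₂(2) = 4.3219 − 1 = 3.3219.
ΔRT = 190 × 3.3219 = 631.166 ms.

631.2 ms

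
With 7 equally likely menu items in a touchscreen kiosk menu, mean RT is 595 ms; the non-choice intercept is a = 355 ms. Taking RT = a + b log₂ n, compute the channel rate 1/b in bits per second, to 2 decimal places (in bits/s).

11.70 bits/s

Choice component = 595 − 355 = 240 ms over log₂(7) = 2.8074 bits.
b = 240 / 2.8074 = 85.490 ms/bit, so 1/b = 11.697 bits/s.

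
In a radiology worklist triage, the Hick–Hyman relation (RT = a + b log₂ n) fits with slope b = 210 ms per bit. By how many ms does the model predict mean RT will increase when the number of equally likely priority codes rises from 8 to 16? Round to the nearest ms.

210 ms

ΔRT = (a + b log₂ n₂) − (a + b log₂ n₁) = b·(log₂ n₂ − log₂ n₁).
log₂(16) − log₂(8) = log₂(16/8) = log₂(2) = 1.
ΔRT = 210 × 1.0000 = 210.000 ms.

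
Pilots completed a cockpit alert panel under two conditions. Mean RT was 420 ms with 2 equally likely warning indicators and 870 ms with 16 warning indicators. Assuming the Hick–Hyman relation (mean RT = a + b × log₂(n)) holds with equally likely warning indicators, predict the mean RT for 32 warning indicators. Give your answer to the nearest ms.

1020 ms

Fit slope and intercept:
  b = (870 − 420) / (log₂ 16 − log₂ 2) = 450 / (4 − 1) = 150 ms/bit
  a = 420 − 150 × 1 = 270 ms
Then RT(32) = 270 + 150 × log₂ 32 = 270 + 150 × 5 ≈ 1020.000 ms.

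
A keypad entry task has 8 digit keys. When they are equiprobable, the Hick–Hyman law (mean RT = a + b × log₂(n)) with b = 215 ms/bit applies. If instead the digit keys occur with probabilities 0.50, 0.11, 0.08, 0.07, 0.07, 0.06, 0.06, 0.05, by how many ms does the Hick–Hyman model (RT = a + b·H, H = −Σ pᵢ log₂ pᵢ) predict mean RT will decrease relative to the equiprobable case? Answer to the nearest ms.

Equiprobable entropy H₀ = log₂ 8 = 3.0000 bits.
Skewed entropy H = −Σ pᵢ log₂ pᵢ = 2.3821 bits.
ΔRT = b·(H₀ − H) = 215 × 0.6179 = 132.86 ms.

133 ms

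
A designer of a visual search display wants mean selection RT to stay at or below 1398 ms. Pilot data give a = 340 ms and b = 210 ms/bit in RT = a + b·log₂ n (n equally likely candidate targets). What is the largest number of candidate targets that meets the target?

Information budget: (1398 − 340)/210 = 5.0381 bits, so n ≤ 2^5.0381 = 32.856 → at most 32.

32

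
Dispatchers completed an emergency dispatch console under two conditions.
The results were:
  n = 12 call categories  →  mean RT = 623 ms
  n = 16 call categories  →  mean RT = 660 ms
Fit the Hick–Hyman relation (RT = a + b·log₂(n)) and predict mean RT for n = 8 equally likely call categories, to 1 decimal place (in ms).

570.9 ms

Fit slope and intercept:
  b = (660 − 623) / (log₂ 16 − log₂ 12) = 37 / (4 − 3.5850) = 89.149 ms/bit
  a = 623 − 89.149 × 3.5850 = 303.406 ms
Then RT(8) = 303.406 + 89.149 × log₂ 8 = 303.406 + 89.149 × 3 ≈ 570.851 ms.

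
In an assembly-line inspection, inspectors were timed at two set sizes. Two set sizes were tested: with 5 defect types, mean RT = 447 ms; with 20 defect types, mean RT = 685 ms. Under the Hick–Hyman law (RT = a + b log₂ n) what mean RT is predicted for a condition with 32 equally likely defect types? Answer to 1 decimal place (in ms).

RT is linear in log₂ n, so two points fix the line:
  b = (685 − 447) / (log₂ 20 − log₂ 5) = 238 / (4.3219 − 2.3219) = 119.000 ms/bit
  a = 447 − 119.000 × 2.3219 = 170.691 ms
Then RT(32) = 170.691 + 119.000 × log₂ 32 = 170.691 + 119.000 × 5 ≈ 765.691 ms.

765.7 ms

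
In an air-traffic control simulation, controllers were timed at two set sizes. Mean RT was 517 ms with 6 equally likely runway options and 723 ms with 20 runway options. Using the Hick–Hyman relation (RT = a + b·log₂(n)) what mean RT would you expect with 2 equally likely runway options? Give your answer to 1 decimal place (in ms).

Solve the two-equation system in a and b:
  b = (723 − 517) / (log₂ 20 − log₂ 6) = 206 / (4.3219 − 2.5850) = 118.598 ms/bit
  a = 517 − 118.598 × 2.5850 = 210.430 ms
Then RT(2) = 210.430 + 118.598 × log₂ 2 = 210.430 + 118.598 × 1 ≈ 329.027 ms.

329.0 ms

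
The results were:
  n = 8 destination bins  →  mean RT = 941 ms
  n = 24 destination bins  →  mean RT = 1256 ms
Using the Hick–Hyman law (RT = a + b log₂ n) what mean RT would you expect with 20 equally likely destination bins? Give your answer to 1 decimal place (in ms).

Fit slope and intercept:
  b = (1256 − 941) / (log₂ 24 − log₂ 8) = 315 / (4.5850 − 3) = 198.743 ms/bit
  a = 941 − 198.743 × 3 = 344.771 ms
Then RT(20) = 344.771 + 198.743 × log₂ 20 = 344.771 + 198.743 × 4.3219 ≈ 1203.724 ms.

1203.7 ms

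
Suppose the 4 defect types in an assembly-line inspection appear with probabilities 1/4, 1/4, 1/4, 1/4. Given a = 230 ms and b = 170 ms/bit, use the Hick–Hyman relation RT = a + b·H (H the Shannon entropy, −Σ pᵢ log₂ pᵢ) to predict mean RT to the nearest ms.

570 ms

H = −Σ pᵢ log₂ pᵢ = 0.25·2 + 0.25·2 + 0.25·2 + 0.25·2 = 2.000 bits.
RT = 230 + 170 × 2.000 = 570.00 ms.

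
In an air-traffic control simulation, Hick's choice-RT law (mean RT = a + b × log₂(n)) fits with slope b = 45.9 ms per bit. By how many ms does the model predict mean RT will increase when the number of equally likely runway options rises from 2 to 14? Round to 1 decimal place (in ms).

The intercept a cancels: ΔRT = b·(log₂ n₂ − log₂ n₁) = b·log₂(n₂/n₁).
log₂(14) − log₂(2) = 3.8074 − 1 = 2.8074.
ΔRT = 45.9 × 2.8074 = 128.858 ms.

128.9 ms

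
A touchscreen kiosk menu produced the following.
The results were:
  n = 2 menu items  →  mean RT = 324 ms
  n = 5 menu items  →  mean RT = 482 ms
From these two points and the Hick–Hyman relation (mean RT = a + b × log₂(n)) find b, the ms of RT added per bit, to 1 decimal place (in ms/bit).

b = (RT₂ − RT₁)/(log₂ n₂ − log₂ n₁) = (482 − 324)/(2.3219 − 1) = 119.522 ms/bit.

119.5 ms/bit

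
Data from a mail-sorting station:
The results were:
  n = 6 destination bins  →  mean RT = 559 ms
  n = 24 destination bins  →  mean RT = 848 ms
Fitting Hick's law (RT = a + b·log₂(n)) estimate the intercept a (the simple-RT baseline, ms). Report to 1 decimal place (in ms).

b = (RT₂ − RT₁)/(log₂ n₂ − log₂ n₁) = (848 − 559)/(4.5850 − 2.5850) = 144.500 ms/bit.
a = RT₁ − b·log₂ n₁ = 559 − 144.500 × 2.5850 = 185.473 ms.

185.5 ms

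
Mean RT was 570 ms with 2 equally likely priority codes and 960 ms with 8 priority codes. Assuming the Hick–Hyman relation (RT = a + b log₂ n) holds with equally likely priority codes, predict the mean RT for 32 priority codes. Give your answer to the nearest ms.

1350 ms

Fit slope and intercept:
  b = (960 − 570) / (log₂ 8 − log₂ 2) = 390 / (3 − 1) = 195 ms/bit
  a = 570 − 195 × 1 = 375 ms
Then RT(32) = 375 + 195 × log₂ 32 = 375 + 195 × 5 ≈ 1350.000 ms.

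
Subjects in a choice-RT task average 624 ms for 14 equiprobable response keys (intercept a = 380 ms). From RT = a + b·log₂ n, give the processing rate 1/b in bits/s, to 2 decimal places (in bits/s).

15.60 bits/s

b = (624 − 380)/log₂ 14 = 244/3.8074 = 64.086 ms per bit = 0.06409 s/bit; the reciprocal is 15.604 bits/s.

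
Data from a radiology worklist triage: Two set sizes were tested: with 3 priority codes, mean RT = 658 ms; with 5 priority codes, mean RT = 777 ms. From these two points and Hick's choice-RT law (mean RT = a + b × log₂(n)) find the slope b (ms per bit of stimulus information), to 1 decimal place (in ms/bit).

The slope on a log₂ axis is (777 − 658) / (2.3219 − 1.5850) = 161.473 ms/bit.

161.5 ms/bit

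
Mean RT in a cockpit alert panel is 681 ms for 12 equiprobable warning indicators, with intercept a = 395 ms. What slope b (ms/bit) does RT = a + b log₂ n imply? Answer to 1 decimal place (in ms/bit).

79.8 ms/bit

log₂(12) = 3.5850 bits.
b = (RT − a)/log₂ n = (681 − 395) / 3.5850 = 79.778 ms/bit.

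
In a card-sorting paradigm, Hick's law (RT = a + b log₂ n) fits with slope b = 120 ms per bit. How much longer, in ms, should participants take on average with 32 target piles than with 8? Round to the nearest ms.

Only the slope matters, since a is common to both: ΔRT = b·log₂(n₂/n₁).
log₂(32) − log₂(8) = log₂(32/8) = log₂(4) = 2.
ΔRT = 120 × 2.0000 = 240.000 ms.

240 ms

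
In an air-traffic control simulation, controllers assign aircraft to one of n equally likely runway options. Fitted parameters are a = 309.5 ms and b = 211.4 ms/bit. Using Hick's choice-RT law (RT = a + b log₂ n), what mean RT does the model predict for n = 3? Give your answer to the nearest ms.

645 ms

log₂(3) = 1.5850 bits, so RT = 309.5 + 211.4 × 1.5850 ≈ 644.561 ms.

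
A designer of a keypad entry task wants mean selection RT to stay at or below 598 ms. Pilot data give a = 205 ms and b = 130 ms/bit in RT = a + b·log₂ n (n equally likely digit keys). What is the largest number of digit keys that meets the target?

8

130·log₂ n ≤ 598 − 205 = 393, giving log₂ n ≤ 3.0231 and n ≤ 8.129. The largest whole number is 8.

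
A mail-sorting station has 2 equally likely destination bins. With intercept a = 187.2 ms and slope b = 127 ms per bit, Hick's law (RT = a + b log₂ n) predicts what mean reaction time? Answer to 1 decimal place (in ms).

log₂(2) = 1 bits, so RT = 187.2 + 127 × 1 ≈ 314.200 ms.

314.2 ms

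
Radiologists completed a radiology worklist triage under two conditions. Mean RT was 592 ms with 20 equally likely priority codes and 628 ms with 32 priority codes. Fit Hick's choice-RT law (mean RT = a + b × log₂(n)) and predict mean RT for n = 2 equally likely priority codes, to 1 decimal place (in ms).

415.6 ms

RT is linear in log₂ n, so two points fix the line:
  b = (628 − 592) / (log₂ 32 − log₂ 20) = 36 / (5 − 4.3219) = 53.092 ms/bit
  a = 592 − 53.092 × 4.3219 = 362.541 ms
Then RT(2) = 362.541 + 53.092 × log₂ 2 = 362.541 + 53.092 × 1 ≈ 415.633 ms.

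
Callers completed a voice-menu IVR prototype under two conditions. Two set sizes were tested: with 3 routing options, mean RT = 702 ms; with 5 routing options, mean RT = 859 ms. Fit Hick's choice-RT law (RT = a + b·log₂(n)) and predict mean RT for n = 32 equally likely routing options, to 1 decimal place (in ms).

RT is linear in log₂ n, so two points fix the line:
  b = (859 − 702) / (log₂ 5 − log₂ 3) = 157 / (2.3219 − 1.5850) = 213.036 ms/bit
  a = 702 − 213.036 × 1.5850 = 364.346 ms
Then RT(32) = 364.346 + 213.036 × log₂ 32 = 364.346 + 213.036 × 5 ≈ 1429.525 ms.

1429.5 ms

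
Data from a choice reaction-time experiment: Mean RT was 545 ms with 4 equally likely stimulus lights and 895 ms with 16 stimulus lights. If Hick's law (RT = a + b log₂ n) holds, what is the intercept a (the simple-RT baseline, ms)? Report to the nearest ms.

195 ms

b = (RT₂ − RT₁)/(log₂ n₂ − log₂ n₁) = (895 − 545)/(4 − 2) = 175 ms/bit.
Intercept: a = 545 − 175·log₂(4) = 195.000 ms.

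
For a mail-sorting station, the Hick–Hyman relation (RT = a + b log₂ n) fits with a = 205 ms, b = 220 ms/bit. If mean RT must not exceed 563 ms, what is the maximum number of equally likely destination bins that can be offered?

3

Information budget: (563 − 205)/220 = 1.6273 bits, so n ≤ 2^1.6273 = 3.089 → at most 3.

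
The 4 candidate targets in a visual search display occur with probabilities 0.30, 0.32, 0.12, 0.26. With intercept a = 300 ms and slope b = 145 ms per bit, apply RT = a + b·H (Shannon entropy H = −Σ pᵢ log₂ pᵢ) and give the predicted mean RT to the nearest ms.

578 ms

Entropy contributions −pᵢ log₂ pᵢ: 0.5211, 0.5260, 0.3671, 0.5053; sum H = 1.9195 bits.
RT = a + bH = 300 + 145·1.9195 = 578.32 ms.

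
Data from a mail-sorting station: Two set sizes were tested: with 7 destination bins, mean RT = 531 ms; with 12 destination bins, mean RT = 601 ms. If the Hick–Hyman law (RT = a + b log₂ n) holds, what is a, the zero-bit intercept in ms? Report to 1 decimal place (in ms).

278.3 ms

The slope on a log₂ axis is (601 − 531) / (3.5850 − 2.8074) = 90.020 ms/bit.
a = RT₁ − b·log₂ n₁ = 531 − 90.020 × 2.8074 = 278.283 ms.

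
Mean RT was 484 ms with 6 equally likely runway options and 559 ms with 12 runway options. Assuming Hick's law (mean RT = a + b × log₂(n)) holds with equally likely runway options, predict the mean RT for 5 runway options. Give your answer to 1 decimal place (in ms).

464.3 ms

Solve the two-equation system in a and b:
  b = (559 − 484) / (log₂ 12 − log₂ 6) = 75 / (3.5850 − 2.5850) = 75.000 ms/bit
  a = 484 − 75.000 × 2.5850 = 290.128 ms
Then RT(5) = 290.128 + 75.000 × log₂ 5 = 290.128 + 75.000 × 2.3219 ≈ 464.272 ms.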